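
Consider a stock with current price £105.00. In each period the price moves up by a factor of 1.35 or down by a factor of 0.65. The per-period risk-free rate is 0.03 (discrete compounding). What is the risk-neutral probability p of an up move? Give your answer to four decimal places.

Risk-neutral probability p = (1 + 0.03 − 0.65)/(1.35 − 0.65) = 0.3800/0.7000 = 0.5429

p = 0.5429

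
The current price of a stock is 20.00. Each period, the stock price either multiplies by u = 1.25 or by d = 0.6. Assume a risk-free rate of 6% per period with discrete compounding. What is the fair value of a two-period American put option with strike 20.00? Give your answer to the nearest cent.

Risk-neutral probability p = (1 + 0.06 − 0.6)/(1.25 − 0.6) = 0.4600/0.6500 = 0.7077
Terminal stock prices: S_uu = 31.25, S_ud = 15, S_dd = 7.2
Terminal payoffs (K − S): max(-11.25, 0) = 0, max(5, 0) = 5, max(12.8, 0) = 12.8
Node u (S = 25): continuation = 1/1.06·[0.7077·0.0000 + 0.2923·5.0000] = 1.3788; exercise value = 0.0000 ≤ continuation, so V_u = 1.3788
Node d (S = 12): continuation = 1/1.06·[0.7077·5.0000 + 0.2923·12.8000] = 6.8679; exercise value = 8.0000 > continuation, so V_d = 8.0000 (exercise)
Node 0 (S = 20): continuation = 1/1.06·[0.7077·1.3788 + 0.2923·8.0000] = 3.1266; exercise value = 0.0000 ≤ continuation, so V_0 = 3.1266

3.13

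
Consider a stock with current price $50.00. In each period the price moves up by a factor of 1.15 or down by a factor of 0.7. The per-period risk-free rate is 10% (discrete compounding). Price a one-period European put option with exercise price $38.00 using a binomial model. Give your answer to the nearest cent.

$0.30

Risk-neutral probability p = (1 + 0.1 − 0.7)/(1.15 − 0.7) = 0.4000/0.4500 = 0.8889
Terminal stock prices: S_u = 57.5, S_d = 35
Terminal payoffs (K − S): max(-19.5, 0) = 0, max(3, 0) = 3
Node 0 (S = 50): V_0 = 1/1.1·[0.8889·0.0000 + 0.1111·3.0000] = 0.3030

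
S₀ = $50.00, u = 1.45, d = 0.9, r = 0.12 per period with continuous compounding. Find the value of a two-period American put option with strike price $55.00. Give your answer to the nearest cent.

Risk-neutral probability p = (e^0.12 − 0.9)/(1.45 − 0.9) = 0.2275/0.5500 = 0.4136
Terminal stock prices: S_uu = 105.1, S_ud = 65.25, S_dd = 40.5
Terminal payoffs (K − S): max(-50.12, 0) = 0, max(-10.25, 0) = 0, max(14.5, 0) = 14.5
Node u (S = 72.5): continuation = e^(−0.12)·[0.4136·0.0000 + 0.5864·0.0000] = 0.0000; exercise value = 0.0000 ≤ continuation, so V_u = 0.0000
Node d (S = 45): continuation = e^(−0.12)·[0.4136·0.0000 + 0.5864·14.5000] = 7.5409; exercise value = 10.0000 > continuation, so V_d = 10.0000 (exercise)
Node 0 (S = 50): continuation = e^(−0.12)·[0.4136·0.0000 + 0.5864·10.0000] = 5.2006; exercise value = 5.0000 ≤ continuation, so V_0 = 5.2006

$5.20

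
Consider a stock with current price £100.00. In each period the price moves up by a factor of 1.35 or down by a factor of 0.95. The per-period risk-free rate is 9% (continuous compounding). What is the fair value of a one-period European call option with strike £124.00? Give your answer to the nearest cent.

Risk-neutral probability p = (e^0.09 − 0.95)/(1.35 − 0.95) = 0.1442/0.4000 = 0.3604
Terminal stock prices: S_u = 135, S_d = 95
Terminal payoffs (S − K): max(11, 0) = 11, max(-29, 0) = 0
Node 0 (S = 100): V_0 = e^(−0.09)·[0.3604·11.0000 + 0.6396·0.0000] = 3.6235

£3.62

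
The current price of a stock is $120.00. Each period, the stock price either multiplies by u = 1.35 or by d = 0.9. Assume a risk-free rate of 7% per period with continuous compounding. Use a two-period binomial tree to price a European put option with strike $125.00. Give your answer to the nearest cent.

$9.19

Risk-neutral probability p = (e^0.07 − 0.9)/(1.35 − 0.9) = 0.1725/0.4500 = 0.3834
Terminal stock prices: S_uu = 218.7, S_ud = 145.8, S_dd = 97.2
Terminal payoffs (K − S): max(-93.7, 0) = 0, max(-20.8, 0) = 0, max(27.8, 0) = 27.8
Node u (S = 162): V_u = e^(−0.07)·[0.3834·0.0000 + 0.6166·0.0000] = 0.0000
Node d (S = 108): V_d = e^(−0.07)·[0.3834·0.0000 + 0.6166·27.8000] = 15.9839
Node 0 (S = 120): V_0 = e^(−0.07)·[0.3834·0.0000 + 0.6166·15.9839] = 9.1901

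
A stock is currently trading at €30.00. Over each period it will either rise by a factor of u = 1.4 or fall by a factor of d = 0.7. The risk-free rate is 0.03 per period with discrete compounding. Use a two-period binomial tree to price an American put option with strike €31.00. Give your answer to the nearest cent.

Risk-neutral probability p = (1 + 0.03 − 0.7)/(1.4 − 0.7) = 0.3300/0.7000 = 0.4714
Terminal stock prices: S_uu = 58.8, S_ud = 29.4, S_dd = 14.7
Terminal payoffs (K − S): max(-27.8, 0) = 0, max(1.6, 0) = 1.6, max(16.3, 0) = 16.3
Node u (S = 42): continuation = 1/1.03·[0.4714·0.0000 + 0.5286·1.6000] = 0.8211; exercise value = 0.0000 ≤ continuation, so V_u = 0.8211
Node d (S = 21): continuation = 1/1.03·[0.4714·1.6000 + 0.5286·16.3000] = 9.0971; exercise value = 10.0000 > continuation, so V_d = 10.0000 (exercise)
Node 0 (S = 30): continuation = 1/1.03·[0.4714·0.8211 + 0.5286·10.0000] = 5.5076; exercise value = 1.0000 ≤ continuation, so V_0 = 5.5076

€5.51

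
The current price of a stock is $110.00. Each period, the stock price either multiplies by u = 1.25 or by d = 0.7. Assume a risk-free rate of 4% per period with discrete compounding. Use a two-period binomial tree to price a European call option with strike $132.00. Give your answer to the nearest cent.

$14.09

Risk-neutral probability p = (1 + 0.04 − 0.7)/(1.25 − 0.7) = 0.3400/0.5500 = 0.6182
Terminal stock prices: S_uu = 171.9, S_ud = 96.25, S_dd = 53.9
Terminal payoffs (S − K): max(39.88, 0) = 39.88, max(-35.75, 0) = 0, max(-78.1, 0) = 0
Node u (S = 137.5): V_u = 1/1.04·[0.6182·39.8750 + 0.3818·0.0000] = 23.7019
Node d (S = 77): V_d = 1/1.04·[0.6182·0.0000 + 0.3818·0.0000] = 0.0000
Node 0 (S = 110): V_0 = 1/1.04·[0.6182·23.7019 + 0.3818·0.0000] = 14.0886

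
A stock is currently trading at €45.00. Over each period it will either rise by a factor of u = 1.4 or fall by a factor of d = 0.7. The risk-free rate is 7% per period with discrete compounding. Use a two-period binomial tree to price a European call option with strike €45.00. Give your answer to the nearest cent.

Risk-neutral probability p = (1 + 0.07 − 0.7)/(1.4 − 0.7) = 0.3700/0.7000 = 0.5286
Terminal stock prices: S_uu = 88.2, S_ud = 44.1, S_dd = 22.05
Terminal payoffs (S − K): max(43.2, 0) = 43.2, max(-0.9, 0) = 0, max(-22.95, 0) = 0
Node u (S = 63): V_u = 1/1.07·[0.5286·43.2000 + 0.4714·0.0000] = 21.3405
Node d (S = 31.5): V_d = 1/1.07·[0.5286·0.0000 + 0.4714·0.0000] = 0.0000
Node 0 (S = 45): V_0 = 1/1.07·[0.5286·21.3405 + 0.4714·0.0000] = 10.5420

€10.54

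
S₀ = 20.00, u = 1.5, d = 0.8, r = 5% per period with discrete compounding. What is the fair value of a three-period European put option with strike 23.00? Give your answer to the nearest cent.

4.38

Risk-neutral probability p = (1 + 0.05 − 0.8)/(1.5 − 0.8) = 0.2500/0.7000 = 0.3571
Terminal stock prices: S_uuu = 67.5, S_uud = 36, S_udd = 19.2, S_ddd = 10.24
Terminal payoffs (K − S): max(-44.5, 0) = 0, max(-13, 0) = 0, max(3.8, 0) = 3.8, max(12.76, 0) = 12.76
Node uu (S = 45): V_uu = 1/1.05·[0.3571·0.0000 + 0.6429·0.0000] = 0.0000
Node ud (S = 24): V_ud = 1/1.05·[0.3571·0.0000 + 0.6429·3.8000] = 2.3265
Node dd (S = 12.8): V_dd = 1/1.05·[0.3571·3.8000 + 0.6429·12.7600] = 9.1048
Node u (S = 30): V_u = 1/1.05·[0.3571·0.0000 + 0.6429·2.3265] = 1.4244
Node d (S = 16): V_d = 1/1.05·[0.3571·2.3265 + 0.6429·9.1048] = 6.3657
Node 0 (S = 20): V_0 = 1/1.05·[0.3571·1.4244 + 0.6429·6.3657] = 4.3818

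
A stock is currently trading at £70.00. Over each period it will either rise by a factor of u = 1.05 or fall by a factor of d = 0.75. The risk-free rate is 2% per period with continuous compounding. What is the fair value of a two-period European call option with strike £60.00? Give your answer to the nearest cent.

Risk-neutral probability p = (e^0.02 − 0.75)/(1.05 − 0.75) = 0.2702/0.3000 = 0.9007
Terminal stock prices: S_uu = 77.17, S_ud = 55.12, S_dd = 39.38
Terminal payoffs (S − K): max(17.17, 0) = 17.17, max(-4.875, 0) = 0, max(-20.62, 0) = 0
Node u (S = 73.5): V_u = e^(−0.02)·[0.9007·17.1750 + 0.0993·0.0000] = 15.1627
Node d (S = 52.5): V_d = e^(−0.02)·[0.9007·0.0000 + 0.0993·0.0000] = 0.0000
Node 0 (S = 70): V_0 = e^(−0.02)·[0.9007·15.1627 + 0.0993·0.0000] = 13.3862

£13.39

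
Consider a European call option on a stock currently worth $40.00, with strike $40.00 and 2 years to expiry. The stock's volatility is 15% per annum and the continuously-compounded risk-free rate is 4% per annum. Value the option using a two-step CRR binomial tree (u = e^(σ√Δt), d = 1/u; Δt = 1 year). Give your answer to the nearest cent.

$4.62

CRR parameters: u = e^(σ√Δt) = e^(0.15·√1) = 1.1618, d = 1/u = 0.8607
Per-period rate: rΔt = 0.04·1 = 0.04, so R = e^0.04 = 1.0408
Risk-neutral probability p = (e^0.04 − 0.8607)/(1.1618 − 0.8607) = 0.1801/0.3011 = 0.5981
Terminal stock prices: S_uu = 53.99, S_ud = 40, S_dd = 29.63
Terminal payoffs (S − K): max(13.99, 0) = 13.99, max(0, 0) = 0, max(-10.37, 0) = 0
Node u (S = 46.47): V_u = e^(−0.04)·[0.5981·13.9944 + 0.4019·0.0000] = 8.0418
Node d (S = 34.43): V_d = e^(−0.04)·[0.5981·0.0000 + 0.4019·0.0000] = 0.0000
Node 0 (S = 40): V_0 = e^(−0.04)·[0.5981·8.0418 + 0.4019·0.0000] = 4.6212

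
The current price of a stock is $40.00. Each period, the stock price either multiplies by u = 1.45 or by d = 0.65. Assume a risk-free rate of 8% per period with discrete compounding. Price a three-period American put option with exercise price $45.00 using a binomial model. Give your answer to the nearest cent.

$10.01

Risk-neutral probability p = (1 + 0.08 − 0.65)/(1.45 − 0.65) = 0.4300/0.8000 = 0.5375
Terminal stock prices: S_uuu = 121.9, S_uud = 54.66, S_udd = 24.51, S_ddd = 10.98
Terminal payoffs (K − S): max(-76.94, 0) = 0, max(-9.665, 0) = 0, max(20.49, 0) = 20.49, max(34.02, 0) = 34.02
Node uu (S = 84.1): continuation = 1/1.08·[0.5375·0.0000 + 0.4625·0.0000] = 0.0000; exercise value = 0.0000 ≤ continuation, so V_uu = 0.0000
Node ud (S = 37.7): continuation = 1/1.08·[0.5375·0.0000 + 0.4625·20.4950] = 8.7768; exercise value = 7.3000 ≤ continuation, so V_ud = 8.7768
Node dd (S = 16.9): continuation = 1/1.08·[0.5375·20.4950 + 0.4625·34.0150] = 24.7667; exercise value = 28.1000 > continuation, so V_dd = 28.1000 (exercise)
Node u (S = 58): continuation = 1/1.08·[0.5375·0.0000 + 0.4625·8.7768] = 3.7586; exercise value = 0.0000 ≤ continuation, so V_u = 3.7586
Node d (S = 26): continuation = 1/1.08·[0.5375·8.7768 + 0.4625·28.1000] = 16.4016; exercise value = 19.0000 > continuation, so V_d = 19.0000 (exercise)
Node 0 (S = 40): continuation = 1/1.08·[0.5375·3.7586 + 0.4625·19.0000] = 10.0072; exercise value = 5.0000 ≤ continuation, so V_0 = 10.0072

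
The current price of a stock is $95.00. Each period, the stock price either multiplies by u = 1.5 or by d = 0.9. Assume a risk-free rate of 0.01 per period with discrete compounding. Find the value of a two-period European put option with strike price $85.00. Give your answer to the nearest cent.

Risk-neutral probability p = (1 + 0.01 − 0.9)/(1.5 − 0.9) = 0.1100/0.6000 = 0.1833
Terminal stock prices: S_uu = 213.8, S_ud = 128.2, S_dd = 76.95
Terminal payoffs (K − S): max(-128.8, 0) = 0, max(-43.25, 0) = 0, max(8.05, 0) = 8.05
Node u (S = 142.5): V_u = 1/1.01·[0.1833·0.0000 + 0.8167·0.0000] = 0.0000
Node d (S = 85.5): V_d = 1/1.01·[0.1833·0.0000 + 0.8167·8.0500] = 6.5091
Node 0 (S = 95): V_0 = 1/1.01·[0.1833·0.0000 + 0.8167·6.5091] = 5.2631

$5.26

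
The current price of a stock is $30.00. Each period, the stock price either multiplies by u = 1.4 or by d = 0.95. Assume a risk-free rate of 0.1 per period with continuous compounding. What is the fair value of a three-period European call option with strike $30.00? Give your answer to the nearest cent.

$8.67

Risk-neutral probability p = (e^0.1 − 0.95)/(1.4 − 0.95) = 0.1552/0.4500 = 0.3448
Terminal stock prices: S_uuu = 82.32, S_uud = 55.86, S_udd = 37.91, S_ddd = 25.72
Terminal payoffs (S − K): max(52.32, 0) = 52.32, max(25.86, 0) = 25.86, max(7.905, 0) = 7.905, max(-4.279, 0) = 0
Node uu (S = 58.8): V_uu = e^(−0.1)·[0.3448·52.3200 + 0.6552·25.8600] = 31.6549
Node ud (S = 39.9): V_ud = e^(−0.1)·[0.3448·25.8600 + 0.6552·7.9050] = 12.7549
Node dd (S = 27.07): V_dd = e^(−0.1)·[0.3448·7.9050 + 0.6552·0.0000] = 2.4664
Node u (S = 42): V_u = e^(−0.1)·[0.3448·31.6549 + 0.6552·12.7549] = 17.4381
Node d (S = 28.5): V_d = e^(−0.1)·[0.3448·12.7549 + 0.6552·2.4664] = 5.4418
Node 0 (S = 30): V_0 = e^(−0.1)·[0.3448·17.4381 + 0.6552·5.4418] = 8.6669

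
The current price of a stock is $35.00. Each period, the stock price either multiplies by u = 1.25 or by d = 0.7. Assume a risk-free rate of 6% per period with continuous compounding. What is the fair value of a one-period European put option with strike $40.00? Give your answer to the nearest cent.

Risk-neutral probability p = (e^0.06 − 0.7)/(1.25 − 0.7) = 0.3618/0.5500 = 0.6579
Terminal stock prices: S_u = 43.75, S_d = 24.5
Terminal payoffs (K − S): max(-3.75, 0) = 0, max(15.5, 0) = 15.5
Node 0 (S = 35): V_0 = e^(−0.06)·[0.6579·0.0000 + 0.3421·15.5000] = 4.9940

$4.99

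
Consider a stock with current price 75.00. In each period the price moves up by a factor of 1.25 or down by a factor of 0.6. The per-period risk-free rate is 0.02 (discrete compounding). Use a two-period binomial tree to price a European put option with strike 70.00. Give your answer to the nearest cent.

Risk-neutral probability p = (1 + 0.02 − 0.6)/(1.25 − 0.6) = 0.4200/0.6500 = 0.6462
Terminal stock prices: S_uu = 117.2, S_ud = 56.25, S_dd = 27
Terminal payoffs (K − S): max(-47.19, 0) = 0, max(13.75, 0) = 13.75, max(43, 0) = 43
Node u (S = 93.75): V_u = 1/1.02·[0.6462·0.0000 + 0.3538·13.7500] = 4.7700
Node d (S = 45): V_d = 1/1.02·[0.6462·13.7500 + 0.3538·43.0000] = 23.6275
Node 0 (S = 75): V_0 = 1/1.02·[0.6462·4.7700 + 0.3538·23.6275] = 11.2183

11.22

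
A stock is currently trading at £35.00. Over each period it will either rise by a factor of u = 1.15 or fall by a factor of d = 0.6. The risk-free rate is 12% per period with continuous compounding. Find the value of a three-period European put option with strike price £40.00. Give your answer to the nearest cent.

£1.05

Risk-neutral probability p = (e^0.12 − 0.6)/(1.15 − 0.6) = 0.5275/0.5500 = 0.9591
Terminal stock prices: S_uuu = 53.23, S_uud = 27.77, S_udd = 14.49, S_ddd = 7.56
Terminal payoffs (K − S): max(-13.23, 0) = 0, max(12.23, 0) = 12.23, max(25.51, 0) = 25.51, max(32.44, 0) = 32.44
Node uu (S = 46.29): V_uu = e^(−0.12)·[0.9591·0.0000 + 0.0409·12.2275] = 0.4437
Node ud (S = 24.15): V_ud = e^(−0.12)·[0.9591·12.2275 + 0.0409·25.5100] = 11.3268
Node dd (S = 12.6): V_dd = e^(−0.12)·[0.9591·25.5100 + 0.0409·32.4400] = 22.8768
Node u (S = 40.25): V_u = e^(−0.12)·[0.9591·0.4437 + 0.0409·11.3268] = 0.7885
Node d (S = 21): V_d = e^(−0.12)·[0.9591·11.3268 + 0.0409·22.8768] = 10.4651
Node 0 (S = 35): V_0 = e^(−0.12)·[0.9591·0.7885 + 0.0409·10.4651] = 1.0505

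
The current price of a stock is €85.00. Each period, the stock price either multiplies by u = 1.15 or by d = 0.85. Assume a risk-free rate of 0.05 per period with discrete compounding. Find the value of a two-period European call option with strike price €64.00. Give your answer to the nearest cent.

Risk-neutral probability p = (1 + 0.05 − 0.85)/(1.15 − 0.85) = 0.2000/0.3000 = 0.6667
Terminal stock prices: S_uu = 112.4, S_ud = 83.09, S_dd = 61.41
Terminal payoffs (S − K): max(48.41, 0) = 48.41, max(19.09, 0) = 19.09, max(-2.588, 0) = 0
Node u (S = 97.75): V_u = 1/1.05·[0.6667·48.4125 + 0.3333·19.0875] = 36.7976
Node d (S = 72.25): V_d = 1/1.05·[0.6667·19.0875 + 0.3333·0.0000] = 12.1190
Node 0 (S = 85): V_0 = 1/1.05·[0.6667·36.7976 + 0.3333·12.1190] = 27.2109

€27.21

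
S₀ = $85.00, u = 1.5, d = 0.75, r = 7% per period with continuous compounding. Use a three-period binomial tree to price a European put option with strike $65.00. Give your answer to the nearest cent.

Risk-neutral probability p = (e^0.07 − 0.75)/(1.5 − 0.75) = 0.3225/0.7500 = 0.4300
Terminal stock prices: S_uuu = 286.9, S_uud = 143.4, S_udd = 71.72, S_ddd = 35.86
Terminal payoffs (K − S): max(-221.9, 0) = 0, max(-78.44, 0) = 0, max(-6.719, 0) = 0, max(29.14, 0) = 29.14
Node uu (S = 191.2): V_uu = e^(−0.07)·[0.4300·0.0000 + 0.5700·0.0000] = 0.0000
Node ud (S = 95.62): V_ud = e^(−0.07)·[0.4300·0.0000 + 0.5700·0.0000] = 0.0000
Node dd (S = 47.81): V_dd = e^(−0.07)·[0.4300·0.0000 + 0.5700·29.1406] = 15.4869
Node u (S = 127.5): V_u = e^(−0.07)·[0.4300·0.0000 + 0.5700·0.0000] = 0.0000
Node d (S = 63.75): V_d = e^(−0.07)·[0.4300·0.0000 + 0.5700·15.4869] = 8.2306
Node 0 (S = 85): V_0 = e^(−0.07)·[0.4300·0.0000 + 0.5700·8.2306] = 4.3742

$4.37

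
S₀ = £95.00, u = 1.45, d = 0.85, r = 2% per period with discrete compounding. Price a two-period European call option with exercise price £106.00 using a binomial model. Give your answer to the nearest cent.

£11.56

Risk-neutral probability p = (1 + 0.02 − 0.85)/(1.45 − 0.85) = 0.1700/0.6000 = 0.2833
Terminal stock prices: S_uu = 199.7, S_ud = 117.1, S_dd = 68.64
Terminal payoffs (S − K): max(93.74, 0) = 93.74, max(11.09, 0) = 11.09, max(-37.36, 0) = 0
Node u (S = 137.8): V_u = 1/1.02·[0.2833·93.7375 + 0.7167·11.0875] = 33.8284
Node d (S = 80.75): V_d = 1/1.02·[0.2833·11.0875 + 0.7167·0.0000] = 3.0799
Node 0 (S = 95): V_0 = 1/1.02·[0.2833·33.8284 + 0.7167·3.0799] = 11.5607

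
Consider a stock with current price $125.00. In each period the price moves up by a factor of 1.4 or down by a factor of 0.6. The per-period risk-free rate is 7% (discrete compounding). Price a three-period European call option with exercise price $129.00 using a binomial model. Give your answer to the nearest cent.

$41.70

Risk-neutral probability p = (1 + 0.07 − 0.6)/(1.4 − 0.6) = 0.4700/0.8000 = 0.5875
Terminal stock prices: S_uuu = 343, S_uud = 147, S_udd = 63, S_ddd = 27
Terminal payoffs (S − K): max(214, 0) = 214, max(18, 0) = 18, max(-66, 0) = 0, max(-102, 0) = 0
Node uu (S = 245): V_uu = 1/1.07·[0.5875·214.0000 + 0.4125·18.0000] = 124.4393
Node ud (S = 105): V_ud = 1/1.07·[0.5875·18.0000 + 0.4125·0.0000] = 9.8832
Node dd (S = 45): V_dd = 1/1.07·[0.5875·0.0000 + 0.4125·0.0000] = 0.0000
Node u (S = 175): V_u = 1/1.07·[0.5875·124.4393 + 0.4125·9.8832] = 72.1354
Node d (S = 75): V_d = 1/1.07·[0.5875·9.8832 + 0.4125·0.0000] = 5.4265
Node 0 (S = 125): V_0 = 1/1.07·[0.5875·72.1354 + 0.4125·5.4265] = 41.6990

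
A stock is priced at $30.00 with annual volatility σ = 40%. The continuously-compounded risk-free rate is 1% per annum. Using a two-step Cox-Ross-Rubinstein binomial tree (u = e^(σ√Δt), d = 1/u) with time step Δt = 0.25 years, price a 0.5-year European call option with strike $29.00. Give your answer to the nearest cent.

CRR parameters: u = e^(σ√Δt) = e^(0.4·√0.25) = 1.2214, d = 1/u = 0.8187
Per-period rate: rΔt = 0.01·0.25 = 0.0025, so R = e^0.0025 = 1.0025
Risk-neutral probability p = (e^0.0025 − 0.8187)/(1.2214 − 0.8187) = 0.1838/0.4027 = 0.4564
Terminal stock prices: S_uu = 44.75, S_ud = 30, S_dd = 20.11
Terminal payoffs (S − K): max(15.75, 0) = 15.75, max(1, 0) = 1, max(-8.89, 0) = 0
Node u (S = 36.64): V_u = e^(−0.0025)·[0.4564·15.7547 + 0.5436·1.0000] = 7.7145
Node d (S = 24.56): V_d = e^(−0.0025)·[0.4564·1.0000 + 0.5436·0.0000] = 0.4552
Node 0 (S = 30): V_0 = e^(−0.0025)·[0.4564·7.7145 + 0.5436·0.4552] = 3.7588

$3.76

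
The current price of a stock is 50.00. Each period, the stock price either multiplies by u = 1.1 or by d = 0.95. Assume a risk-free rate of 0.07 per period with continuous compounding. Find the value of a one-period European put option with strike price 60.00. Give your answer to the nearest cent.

Risk-neutral probability p = (e^0.07 − 0.95)/(1.1 − 0.95) = 0.1225/0.1500 = 0.8167
Terminal stock prices: S_u = 55, S_d = 47.5
Terminal payoffs (K − S): max(5, 0) = 5, max(12.5, 0) = 12.5
Node 0 (S = 50): V_0 = e^(−0.07)·[0.8167·5.0000 + 0.1833·12.5000] = 5.9436

5.94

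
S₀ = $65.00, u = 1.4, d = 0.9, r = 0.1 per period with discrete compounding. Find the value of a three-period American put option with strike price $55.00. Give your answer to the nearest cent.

Risk-neutral probability p = (1 + 0.1 − 0.9)/(1.4 − 0.9) = 0.2000/0.5000 = 0.4000
Terminal stock prices: S_uuu = 178.4, S_uud = 114.7, S_udd = 73.71, S_ddd = 47.39
Terminal payoffs (K − S): max(-123.4, 0) = 0, max(-59.66, 0) = 0, max(-18.71, 0) = 0, max(7.615, 0) = 7.615
Node uu (S = 127.4): continuation = 1/1.1·[0.4000·0.0000 + 0.6000·0.0000] = 0.0000; exercise value = 0.0000 ≤ continuation, so V_uu = 0.0000
Node ud (S = 81.9): continuation = 1/1.1·[0.4000·0.0000 + 0.6000·0.0000] = 0.0000; exercise value = 0.0000 ≤ continuation, so V_ud = 0.0000
Node dd (S = 52.65): continuation = 1/1.1·[0.4000·0.0000 + 0.6000·7.6150] = 4.1536; exercise value = 2.3500 ≤ continuation, so V_dd = 4.1536
Node u (S = 91): continuation = 1/1.1·[0.4000·0.0000 + 0.6000·0.0000] = 0.0000; exercise value = 0.0000 ≤ continuation, so V_u = 0.0000
Node d (S = 58.5): continuation = 1/1.1·[0.4000·0.0000 + 0.6000·4.1536] = 2.2656; exercise value = 0.0000 ≤ continuation, so V_d = 2.2656
Node 0 (S = 65): continuation = 1/1.1·[0.4000·0.0000 + 0.6000·2.2656] = 1.2358; exercise value = 0.0000 ≤ continuation, so V_0 = 1.2358

$1.24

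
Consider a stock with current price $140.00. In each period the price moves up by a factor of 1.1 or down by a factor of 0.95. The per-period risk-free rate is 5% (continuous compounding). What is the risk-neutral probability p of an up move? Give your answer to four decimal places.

p = 0.6751

Risk-neutral probability p = (e^0.05 − 0.95)/(1.1 − 0.95) = 0.1013/0.1500 = 0.6751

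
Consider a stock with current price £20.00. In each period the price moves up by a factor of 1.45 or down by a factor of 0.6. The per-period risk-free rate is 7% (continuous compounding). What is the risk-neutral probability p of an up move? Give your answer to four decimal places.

p = 0.5559

Risk-neutral probability p = (e^0.07 − 0.6)/(1.45 − 0.6) = 0.4725/0.8500 = 0.5559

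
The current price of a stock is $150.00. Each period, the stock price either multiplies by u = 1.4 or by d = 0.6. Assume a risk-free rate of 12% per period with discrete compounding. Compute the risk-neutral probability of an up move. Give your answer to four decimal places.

Risk-neutral probability p = (1 + 0.12 − 0.6)/(1.4 − 0.6) = 0.5200/0.8000 = 0.6500

p = 0.6500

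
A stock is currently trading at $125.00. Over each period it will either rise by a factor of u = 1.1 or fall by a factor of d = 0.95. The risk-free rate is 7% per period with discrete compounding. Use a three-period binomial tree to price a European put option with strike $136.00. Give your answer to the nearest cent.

Risk-neutral probability p = (1 + 0.07 − 0.95)/(1.1 − 0.95) = 0.1200/0.1500 = 0.8000
Terminal stock prices: S_uuu = 166.4, S_uud = 143.7, S_udd = 124.1, S_ddd = 107.2
Terminal payoffs (K − S): max(-30.38, 0) = 0, max(-7.688, 0) = 0, max(11.91, 0) = 11.91, max(28.83, 0) = 28.83
Node uu (S = 151.3): V_uu = 1/1.07·[0.8000·0.0000 + 0.2000·0.0000] = 0.0000
Node ud (S = 130.6): V_ud = 1/1.07·[0.8000·0.0000 + 0.2000·11.9062] = 2.2255
Node dd (S = 112.8): V_dd = 1/1.07·[0.8000·11.9062 + 0.2000·28.8281] = 14.2903
Node u (S = 137.5): V_u = 1/1.07·[0.8000·0.0000 + 0.2000·2.2255] = 0.4160
Node d (S = 118.8): V_d = 1/1.07·[0.8000·2.2255 + 0.2000·14.2903] = 4.3350
Node 0 (S = 125): V_0 = 1/1.07·[0.8000·0.4160 + 0.2000·4.3350] = 1.1213

$1.12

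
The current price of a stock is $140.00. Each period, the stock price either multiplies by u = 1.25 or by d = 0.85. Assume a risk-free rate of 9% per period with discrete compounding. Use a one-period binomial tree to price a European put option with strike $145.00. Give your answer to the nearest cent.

Risk-neutral probability p = (1 + 0.09 − 0.85)/(1.25 − 0.85) = 0.2400/0.4000 = 0.6000
Terminal stock prices: S_u = 175, S_d = 119
Terminal payoffs (K − S): max(-30, 0) = 0, max(26, 0) = 26
Node 0 (S = 140): V_0 = 1/1.09·[0.6000·0.0000 + 0.4000·26.0000] = 9.5413

$9.54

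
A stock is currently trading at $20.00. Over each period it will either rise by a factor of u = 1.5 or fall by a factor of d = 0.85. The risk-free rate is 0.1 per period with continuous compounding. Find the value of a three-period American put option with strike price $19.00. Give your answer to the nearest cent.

$1.37

Risk-neutral probability p = (e^0.1 − 0.85)/(1.5 − 0.85) = 0.2552/0.6500 = 0.3926
Terminal stock prices: S_uuu = 67.5, S_uud = 38.25, S_udd = 21.67, S_ddd = 12.28
Terminal payoffs (K − S): max(-48.5, 0) = 0, max(-19.25, 0) = 0, max(-2.675, 0) = 0, max(6.718, 0) = 6.718
Node uu (S = 45): continuation = e^(−0.1)·[0.3926·0.0000 + 0.6074·0.0000] = 0.0000; exercise value = 0.0000 ≤ continuation, so V_uu = 0.0000
Node ud (S = 25.5): continuation = e^(−0.1)·[0.3926·0.0000 + 0.6074·0.0000] = 0.0000; exercise value = 0.0000 ≤ continuation, so V_ud = 0.0000
Node dd (S = 14.45): continuation = e^(−0.1)·[0.3926·0.0000 + 0.6074·6.7175] = 3.6921; exercise value = 4.5500 > continuation, so V_dd = 4.5500 (exercise)
Node u (S = 30): continuation = e^(−0.1)·[0.3926·0.0000 + 0.6074·0.0000] = 0.0000; exercise value = 0.0000 ≤ continuation, so V_u = 0.0000
Node d (S = 17): continuation = e^(−0.1)·[0.3926·0.0000 + 0.6074·4.5500] = 2.5008; exercise value = 2.0000 ≤ continuation, so V_d = 2.5008
Node 0 (S = 20): continuation = e^(−0.1)·[0.3926·0.0000 + 0.6074·2.5008] = 1.3745; exercise value = 0.0000 ≤ continuation, so V_0 = 1.3745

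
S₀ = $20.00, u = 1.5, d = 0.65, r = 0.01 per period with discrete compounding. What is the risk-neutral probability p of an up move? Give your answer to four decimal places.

Risk-neutral probability p = (1 + 0.01 − 0.65)/(1.5 − 0.65) = 0.3600/0.8500 = 0.4235

p = 0.4235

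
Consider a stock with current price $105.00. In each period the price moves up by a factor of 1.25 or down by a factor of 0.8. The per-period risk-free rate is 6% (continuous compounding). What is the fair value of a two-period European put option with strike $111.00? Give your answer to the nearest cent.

Risk-neutral probability p = (e^0.06 − 0.8)/(1.25 − 0.8) = 0.2618/0.4500 = 0.5819
Terminal stock prices: S_uu = 164.1, S_ud = 105, S_dd = 67.2
Terminal payoffs (K − S): max(-53.06, 0) = 0, max(6, 0) = 6, max(43.8, 0) = 43.8
Node u (S = 131.2): V_u = e^(−0.06)·[0.5819·0.0000 + 0.4181·6.0000] = 2.3627
Node d (S = 84): V_d = e^(−0.06)·[0.5819·6.0000 + 0.4181·43.8000] = 20.5359
Node 0 (S = 105): V_0 = e^(−0.06)·[0.5819·2.3627 + 0.4181·20.5359] = 9.3815

$9.38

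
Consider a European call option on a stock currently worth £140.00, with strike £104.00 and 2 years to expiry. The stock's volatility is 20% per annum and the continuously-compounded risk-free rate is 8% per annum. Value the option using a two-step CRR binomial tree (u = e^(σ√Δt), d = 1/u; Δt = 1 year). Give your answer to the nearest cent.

CRR parameters: u = e^(σ√Δt) = e^(0.2·√1) = 1.2214, d = 1/u = 0.8187
Per-period rate: rΔt = 0.08·1 = 0.08, so R = e^0.08 = 1.0833
Risk-neutral probability p = (e^0.08 − 0.8187)/(1.2214 − 0.8187) = 0.2646/0.4027 = 0.6570
Terminal stock prices: S_uu = 208.9, S_ud = 140, S_dd = 93.84
Terminal payoffs (S − K): max(104.9, 0) = 104.9, max(36, 0) = 36, max(-10.16, 0) = 0
Node u (S = 171): V_u = e^(−0.08)·[0.6570·104.8555 + 0.3430·36.0000] = 74.9923
Node d (S = 114.6): V_d = e^(−0.08)·[0.6570·36.0000 + 0.3430·0.0000] = 21.8336
Node 0 (S = 140): V_0 = e^(−0.08)·[0.6570·74.9923 + 0.3430·21.8336] = 52.3951

£52.40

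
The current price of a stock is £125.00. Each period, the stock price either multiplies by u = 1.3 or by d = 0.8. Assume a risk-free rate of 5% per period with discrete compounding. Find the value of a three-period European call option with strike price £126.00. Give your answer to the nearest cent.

£29.98

Risk-neutral probability p = (1 + 0.05 − 0.8)/(1.3 − 0.8) = 0.2500/0.5000 = 0.5000
Terminal stock prices: S_uuu = 274.6, S_uud = 169, S_udd = 104, S_ddd = 64
Terminal payoffs (S − K): max(148.6, 0) = 148.6, max(43, 0) = 43, max(-22, 0) = 0, max(-62, 0) = 0
Node uu (S = 211.3): V_uu = 1/1.05·[0.5000·148.6250 + 0.5000·43.0000] = 91.2500
Node ud (S = 130): V_ud = 1/1.05·[0.5000·43.0000 + 0.5000·0.0000] = 20.4762
Node dd (S = 80): V_dd = 1/1.05·[0.5000·0.0000 + 0.5000·0.0000] = 0.0000
Node u (S = 162.5): V_u = 1/1.05·[0.5000·91.2500 + 0.5000·20.4762] = 53.2029
Node d (S = 100): V_d = 1/1.05·[0.5000·20.4762 + 0.5000·0.0000] = 9.7506
Node 0 (S = 125): V_0 = 1/1.05·[0.5000·53.2029 + 0.5000·9.7506] = 29.9779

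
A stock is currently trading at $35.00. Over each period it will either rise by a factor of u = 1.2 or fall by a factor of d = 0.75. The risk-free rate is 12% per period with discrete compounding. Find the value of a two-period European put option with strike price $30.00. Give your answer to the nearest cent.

$0.26

Risk-neutral probability p = (1 + 0.12 − 0.75)/(1.2 − 0.75) = 0.3700/0.4500 = 0.8222
Terminal stock prices: S_uu = 50.4, S_ud = 31.5, S_dd = 19.69
Terminal payoffs (K − S): max(-20.4, 0) = 0, max(-1.5, 0) = 0, max(10.31, 0) = 10.31
Node u (S = 42): V_u = 1/1.12·[0.8222·0.0000 + 0.1778·0.0000] = 0.0000
Node d (S = 26.25): V_d = 1/1.12·[0.8222·0.0000 + 0.1778·10.3125] = 1.6369
Node 0 (S = 35): V_0 = 1/1.12·[0.8222·0.0000 + 0.1778·1.6369] = 0.2598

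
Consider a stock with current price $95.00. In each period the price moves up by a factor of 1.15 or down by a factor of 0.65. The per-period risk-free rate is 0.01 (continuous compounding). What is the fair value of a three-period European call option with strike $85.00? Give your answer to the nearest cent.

$21.55

Risk-neutral probability p = (e^0.01 − 0.65)/(1.15 − 0.65) = 0.3601/0.5000 = 0.7201
Terminal stock prices: S_uuu = 144.5, S_uud = 81.66, S_udd = 46.16, S_ddd = 26.09
Terminal payoffs (S − K): max(59.48, 0) = 59.48, max(-3.336, 0) = 0, max(-38.84, 0) = 0, max(-58.91, 0) = 0
Node uu (S = 125.6): V_uu = e^(−0.01)·[0.7201·59.4831 + 0.2799·0.0000] = 42.4076
Node ud (S = 71.01): V_ud = e^(−0.01)·[0.7201·0.0000 + 0.2799·0.0000] = 0.0000
Node dd (S = 40.14): V_dd = e^(−0.01)·[0.7201·0.0000 + 0.2799·0.0000] = 0.0000
Node u (S = 109.2): V_u = e^(−0.01)·[0.7201·42.4076 + 0.2799·0.0000] = 30.2339
Node d (S = 61.75): V_d = e^(−0.01)·[0.7201·0.0000 + 0.2799·0.0000] = 0.0000
Node 0 (S = 95): V_0 = e^(−0.01)·[0.7201·30.2339 + 0.2799·0.0000] = 21.5548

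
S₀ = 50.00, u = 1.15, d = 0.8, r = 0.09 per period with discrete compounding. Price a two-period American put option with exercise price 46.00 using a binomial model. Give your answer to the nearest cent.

0.94

Risk-neutral probability p = (1 + 0.09 − 0.8)/(1.15 − 0.8) = 0.2900/0.3500 = 0.8286
Terminal stock prices: S_uu = 66.12, S_ud = 46, S_dd = 32
Terminal payoffs (K − S): max(-20.12, 0) = 0, max(0, 0) = 0, max(14, 0) = 14
Node u (S = 57.5): continuation = 1/1.09·[0.8286·0.0000 + 0.1714·0.0000] = 0.0000; exercise value = 0.0000 ≤ continuation, so V_u = 0.0000
Node d (S = 40): continuation = 1/1.09·[0.8286·0.0000 + 0.1714·14.0000] = 2.2018; exercise value = 6.0000 > continuation, so V_d = 6.0000 (exercise)
Node 0 (S = 50): continuation = 1/1.09·[0.8286·0.0000 + 0.1714·6.0000] = 0.9436; exercise value = 0.0000 ≤ continuation, so V_0 = 0.9436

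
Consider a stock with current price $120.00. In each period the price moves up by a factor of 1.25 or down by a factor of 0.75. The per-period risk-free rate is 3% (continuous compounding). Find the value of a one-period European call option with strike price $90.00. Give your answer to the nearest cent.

Risk-neutral probability p = (e^0.03 − 0.75)/(1.25 − 0.75) = 0.2805/0.5000 = 0.5609
Terminal stock prices: S_u = 150, S_d = 90
Terminal payoffs (S − K): max(60, 0) = 60, max(0, 0) = 0
Node 0 (S = 120): V_0 = e^(−0.03)·[0.5609·60.0000 + 0.4391·0.0000] = 32.6599

$32.66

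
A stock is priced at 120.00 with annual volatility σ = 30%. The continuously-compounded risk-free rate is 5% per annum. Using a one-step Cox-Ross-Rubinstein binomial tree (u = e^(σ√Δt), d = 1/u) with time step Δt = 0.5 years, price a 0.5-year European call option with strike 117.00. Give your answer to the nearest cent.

15.49

CRR parameters: u = e^(σ√Δt) = e^(0.3·√0.5) = 1.2363, d = 1/u = 0.8089
Per-period rate: rΔt = 0.05·0.5 = 0.025, so R = e^0.025 = 1.0253
Risk-neutral probability p = (e^0.025 − 0.8089)/(1.2363 − 0.8089) = 0.2165/0.4275 = 0.5064
Terminal stock prices: S_u = 148.4, S_d = 97.06
Terminal payoffs (S − K): max(31.36, 0) = 31.36, max(-19.94, 0) = 0
Node 0 (S = 120): V_0 = e^(−0.025)·[0.5064·31.3573 + 0.4936·0.0000] = 15.4869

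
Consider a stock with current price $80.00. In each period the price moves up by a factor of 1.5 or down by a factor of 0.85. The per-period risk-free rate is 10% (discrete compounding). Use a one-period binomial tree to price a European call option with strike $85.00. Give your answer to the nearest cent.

Risk-neutral probability p = (1 + 0.1 − 0.85)/(1.5 − 0.85) = 0.2500/0.6500 = 0.3846
Terminal stock prices: S_u = 120, S_d = 68
Terminal payoffs (S − K): max(35, 0) = 35, max(-17, 0) = 0
Node 0 (S = 80): V_0 = 1/1.1·[0.3846·35.0000 + 0.6154·0.0000] = 12.2378

$12.24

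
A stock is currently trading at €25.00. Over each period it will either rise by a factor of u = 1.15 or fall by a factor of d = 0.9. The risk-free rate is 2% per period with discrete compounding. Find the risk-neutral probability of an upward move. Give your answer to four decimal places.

p = 0.4800

Risk-neutral probability p = (1 + 0.02 − 0.9)/(1.15 − 0.9) = 0.1200/0.2500 = 0.4800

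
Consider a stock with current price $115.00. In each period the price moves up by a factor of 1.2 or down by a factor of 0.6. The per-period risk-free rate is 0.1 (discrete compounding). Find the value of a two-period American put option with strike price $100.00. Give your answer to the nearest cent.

Risk-neutral probability p = (1 + 0.1 − 0.6)/(1.2 − 0.6) = 0.5000/0.6000 = 0.8333
Terminal stock prices: S_uu = 165.6, S_ud = 82.8, S_dd = 41.4
Terminal payoffs (K − S): max(-65.6, 0) = 0, max(17.2, 0) = 17.2, max(58.6, 0) = 58.6
Node u (S = 138): continuation = 1/1.1·[0.8333·0.0000 + 0.1667·17.2000] = 2.6061; exercise value = 0.0000 ≤ continuation, so V_u = 2.6061
Node d (S = 69): continuation = 1/1.1·[0.8333·17.2000 + 0.1667·58.6000] = 21.9091; exercise value = 31.0000 > continuation, so V_d = 31.0000 (exercise)
Node 0 (S = 115): continuation = 1/1.1·[0.8333·2.6061 + 0.1667·31.0000] = 6.6713; exercise value = 0.0000 ≤ continuation, so V_0 = 6.6713

$6.67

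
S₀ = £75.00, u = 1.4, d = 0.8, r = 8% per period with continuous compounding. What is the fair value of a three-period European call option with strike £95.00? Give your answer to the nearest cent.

Risk-neutral probability p = (e^0.08 − 0.8)/(1.4 − 0.8) = 0.2833/0.6000 = 0.4721
Terminal stock prices: S_uuu = 205.8, S_uud = 117.6, S_udd = 67.2, S_ddd = 38.4
Terminal payoffs (S − K): max(110.8, 0) = 110.8, max(22.6, 0) = 22.6, max(-27.8, 0) = 0, max(-56.6, 0) = 0
Node uu (S = 147): V_uu = e^(−0.08)·[0.4721·110.8000 + 0.5279·22.6000] = 59.3039
Node ud (S = 84): V_ud = e^(−0.08)·[0.4721·22.6000 + 0.5279·0.0000] = 9.8501
Node dd (S = 48): V_dd = e^(−0.08)·[0.4721·0.0000 + 0.5279·0.0000] = 0.0000
Node u (S = 105): V_u = e^(−0.08)·[0.4721·59.3039 + 0.5279·9.8501] = 30.6470
Node d (S = 60): V_d = e^(−0.08)·[0.4721·9.8501 + 0.5279·0.0000] = 4.2931
Node 0 (S = 75): V_0 = e^(−0.08)·[0.4721·30.6470 + 0.5279·4.2931] = 15.4492

£15.45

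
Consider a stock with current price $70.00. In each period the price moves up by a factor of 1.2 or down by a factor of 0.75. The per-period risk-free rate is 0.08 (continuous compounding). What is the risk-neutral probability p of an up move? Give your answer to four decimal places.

p = 0.7406

Risk-neutral probability p = (e^0.08 − 0.75)/(1.2 − 0.75) = 0.3333/0.4500 = 0.7406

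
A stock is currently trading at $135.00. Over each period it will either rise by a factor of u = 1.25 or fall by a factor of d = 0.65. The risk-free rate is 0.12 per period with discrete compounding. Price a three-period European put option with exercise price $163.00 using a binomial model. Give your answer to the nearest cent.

$15.46

Risk-neutral probability p = (1 + 0.12 − 0.65)/(1.25 − 0.65) = 0.4700/0.6000 = 0.7833
Terminal stock prices: S_uuu = 263.7, S_uud = 137.1, S_udd = 71.3, S_ddd = 37.07
Terminal payoffs (K − S): max(-100.7, 0) = 0, max(25.89, 0) = 25.89, max(91.7, 0) = 91.7, max(125.9, 0) = 125.9
Node uu (S = 210.9): V_uu = 1/1.12·[0.7833·0.0000 + 0.2167·25.8906] = 5.0086
Node ud (S = 109.7): V_ud = 1/1.12·[0.7833·25.8906 + 0.2167·91.7031] = 35.8482
Node dd (S = 57.04): V_dd = 1/1.12·[0.7833·91.7031 + 0.2167·125.9256] = 88.4982
Node u (S = 168.8): V_u = 1/1.12·[0.7833·5.0086 + 0.2167·35.8482] = 10.4380
Node d (S = 87.75): V_d = 1/1.12·[0.7833·35.8482 + 0.2167·88.4982] = 42.1926
Node 0 (S = 135): V_0 = 1/1.12·[0.7833·10.4380 + 0.2167·42.1926] = 15.4626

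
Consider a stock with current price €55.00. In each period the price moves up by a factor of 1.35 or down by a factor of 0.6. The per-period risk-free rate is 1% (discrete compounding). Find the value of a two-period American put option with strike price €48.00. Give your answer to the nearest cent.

Risk-neutral probability p = (1 + 0.01 − 0.6)/(1.35 − 0.6) = 0.4100/0.7500 = 0.5467
Terminal stock prices: S_uu = 100.2, S_ud = 44.55, S_dd = 19.8
Terminal payoffs (K − S): max(-52.24, 0) = 0, max(3.45, 0) = 3.45, max(28.2, 0) = 28.2
Node u (S = 74.25): continuation = 1/1.01·[0.5467·0.0000 + 0.4533·3.4500] = 1.5485; exercise value = 0.0000 ≤ continuation, so V_u = 1.5485
Node d (S = 33): continuation = 1/1.01·[0.5467·3.4500 + 0.4533·28.2000] = 14.5248; exercise value = 15.0000 > continuation, so V_d = 15.0000 (exercise)
Node 0 (S = 55): continuation = 1/1.01·[0.5467·1.5485 + 0.4533·15.0000] = 7.5708; exercise value = 0.0000 ≤ continuation, so V_0 = 7.5708

€7.57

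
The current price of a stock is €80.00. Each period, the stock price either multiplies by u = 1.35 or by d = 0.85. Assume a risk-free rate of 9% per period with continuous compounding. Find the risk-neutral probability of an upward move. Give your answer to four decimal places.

Risk-neutral probability p = (e^0.09 − 0.85)/(1.35 − 0.85) = 0.2442/0.5000 = 0.4883

p = 0.4883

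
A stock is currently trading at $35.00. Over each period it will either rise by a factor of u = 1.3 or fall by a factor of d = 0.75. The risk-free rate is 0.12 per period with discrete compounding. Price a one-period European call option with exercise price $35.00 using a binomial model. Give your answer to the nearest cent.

Risk-neutral probability p = (1 + 0.12 − 0.75)/(1.3 − 0.75) = 0.3700/0.5500 = 0.6727
Terminal stock prices: S_u = 45.5, S_d = 26.25
Terminal payoffs (S − K): max(10.5, 0) = 10.5, max(-8.75, 0) = 0
Node 0 (S = 35): V_0 = 1/1.12·[0.6727·10.5000 + 0.3273·0.0000] = 6.3068

$6.31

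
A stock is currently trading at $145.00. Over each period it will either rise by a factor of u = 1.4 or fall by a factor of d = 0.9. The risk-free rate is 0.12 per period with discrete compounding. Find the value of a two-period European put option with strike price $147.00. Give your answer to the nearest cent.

$7.39

Risk-neutral probability p = (1 + 0.12 − 0.9)/(1.4 − 0.9) = 0.2200/0.5000 = 0.4400
Terminal stock prices: S_uu = 284.2, S_ud = 182.7, S_dd = 117.5
Terminal payoffs (K − S): max(-137.2, 0) = 0, max(-35.7, 0) = 0, max(29.55, 0) = 29.55
Node u (S = 203): V_u = 1/1.12·[0.4400·0.0000 + 0.5600·0.0000] = 0.0000
Node d (S = 130.5): V_d = 1/1.12·[0.4400·0.0000 + 0.5600·29.5500] = 14.7750
Node 0 (S = 145): V_0 = 1/1.12·[0.4400·0.0000 + 0.5600·14.7750] = 7.3875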